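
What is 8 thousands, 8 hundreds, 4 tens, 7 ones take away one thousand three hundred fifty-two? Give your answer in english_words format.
Convert 8 thousands, 8 hundreds, 4 tens, 7 ones (place-value notation) → 8×1000 + 8×100 + 4×10 + 7 = 8847 (decimal)
Convert one thousand three hundred fifty-two (English words) → 1×1000 + 3×100 + 52 = 1352 (decimal)
Compute 8847 - 1352 = 7495
Convert 7495 (decimal) → 7495 = 7×1000 + 4×100 + 95 → seven thousand four hundred ninety-five (English words)
seven thousand four hundred ninety-five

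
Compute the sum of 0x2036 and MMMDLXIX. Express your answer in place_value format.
Convert 0x2036 (hexadecimal) → 2×4096 + 3×16 + 6 = 8246 (decimal)
Convert MMMDLXIX (Roman numeral) → 1000 + 1000 + 1000 + 500 + 50 + 10 + 9 = 3569 (decimal)
Compute 8246 + 3569 = 11815
Convert 11815 (decimal) → 11815 = 11×1000 + 8×100 + 1×10 + 5 → 11 thousands, 8 hundreds, 1 ten, 5 ones (place-value notation)
11 thousands, 8 hundreds, 1 ten, 5 ones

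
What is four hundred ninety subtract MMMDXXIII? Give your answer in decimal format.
Convert four hundred ninety (English words) → 4×100 + 90 = 490 (decimal)
Convert MMMDXXIII (Roman numeral) → 1000 + 1000 + 1000 + 500 + 10 + 10 + 1 + 1 + 1 = 3523 (decimal)
Compute 490 - 3523 = -3033
-3033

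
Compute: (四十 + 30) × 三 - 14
Convert 四十 (Chinese numeral) → 4×10 = 40 (decimal)
Convert 三 (Chinese numeral) → 3 (decimal)
Expression in decimal: (40 + 30) × 3 - 14
Parentheses first: 40 + 30 = 70
Multiply: 70 × 3 = 210
Subtract: 210 - 14 = 196
196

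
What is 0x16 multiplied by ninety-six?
Convert 0x16 (hexadecimal) → 1×16 + 6 = 22 (decimal)
Convert ninety-six (English words) → 96 (decimal)
Compute 22 × 96 = 2112
2112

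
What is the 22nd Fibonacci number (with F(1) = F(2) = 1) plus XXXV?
The 22nd Fibonacci number (with F(1) = F(2) = 1) = 17711
Convert XXXV (Roman numeral) → 10 + 10 + 10 + 5 = 35 (decimal)
Compute 17711 + 35 = 17746
17746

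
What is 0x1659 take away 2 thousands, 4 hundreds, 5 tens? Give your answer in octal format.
Convert 0x1659 (hexadecimal) → 1×4096 + 6×256 + 5×16 + 9 = 5721 (decimal)
Convert 2 thousands, 4 hundreds, 5 tens (place-value notation) → 2×1000 + 4×100 + 5×10 = 2450 (decimal)
Compute 5721 - 2450 = 3271
Convert 3271 (decimal) → 3271 = 6×512 + 3×64 + 7 → 0o6307 (octal)
0o6307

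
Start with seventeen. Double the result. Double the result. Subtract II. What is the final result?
Convert seventeen (English words) → 17 (decimal)
Start: 17
17 × 2 = 34
34 × 2 = 68
Convert II (Roman numeral) → 1 + 1 = 2 (decimal)
68 - 2 = 66
66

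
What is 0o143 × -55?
Convert 0o143 (octal) → 1×64 + 4×8 + 3 = 99 (decimal)
Compute 99 × -55 = -5445
-5445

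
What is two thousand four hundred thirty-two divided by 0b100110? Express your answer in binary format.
Convert two thousand four hundred thirty-two (English words) → 2×1000 + 4×100 + 32 = 2432 (decimal)
Convert 0b100110 (binary) → 32 + 4 + 2 = 38 (decimal)
Compute 2432 ÷ 38 = 64
Convert 64 (decimal) → 0b1000000 (binary)
0b1000000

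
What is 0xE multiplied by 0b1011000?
Convert 0xE (hexadecimal) → 14 (decimal)
Convert 0b1011000 (binary) → 64 + 16 + 8 = 88 (decimal)
Compute 14 × 88 = 1232
1232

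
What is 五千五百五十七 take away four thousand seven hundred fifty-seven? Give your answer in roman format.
Convert 五千五百五十七 (Chinese numeral) → 5×1000 + 5×100 + 5×10 + 7 = 5557 (decimal)
Convert four thousand seven hundred fifty-seven (English words) → 4×1000 + 7×100 + 57 = 4757 (decimal)
Compute 5557 - 4757 = 800
Convert 800 (decimal) → 800 = 500 + 100 + 100 + 100 → DCCC (Roman numeral)
DCCC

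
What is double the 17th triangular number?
The 17th triangular number = 17×18/2 = 153
Compute 153 × 2 = 306
306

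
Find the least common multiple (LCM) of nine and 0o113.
Convert nine (English words) → 9 (decimal)
Convert 0o113 (octal) → 1×64 + 1×8 + 3 = 75 (decimal)
Compute lcm(9, 75) = 225
225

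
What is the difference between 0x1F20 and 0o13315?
Convert 0x1F20 (hexadecimal) → 1×4096 + 15×256 + 2×16 = 7968 (decimal)
Convert 0o13315 (octal) → 1×4096 + 3×512 + 3×64 + 1×8 + 5 = 5837 (decimal)
Difference: |7968 - 5837| = 2131
2131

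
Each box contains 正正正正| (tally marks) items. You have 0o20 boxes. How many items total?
Convert 正正正正| (tally marks) → 5 + 5 + 5 + 5 + 1 = 21 (decimal)
Convert 0o20 (octal) → 2×8 = 16 (decimal)
Compute 21 × 16 = 336
336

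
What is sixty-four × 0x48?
Convert sixty-four (English words) → 64 (decimal)
Convert 0x48 (hexadecimal) → 4×16 + 8 = 72 (decimal)
Compute 64 × 72 = 4608
4608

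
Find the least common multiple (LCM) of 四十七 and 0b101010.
Convert 四十七 (Chinese numeral) → 4×10 + 7 = 47 (decimal)
Convert 0b101010 (binary) → 32 + 8 + 2 = 42 (decimal)
Compute lcm(47, 42) = 1974
1974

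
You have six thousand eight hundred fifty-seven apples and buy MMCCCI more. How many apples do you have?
Convert six thousand eight hundred fifty-seven (English words) → 6×1000 + 8×100 + 57 = 6857 (decimal)
Convert MMCCCI (Roman numeral) → 1000 + 1000 + 100 + 100 + 100 + 1 = 2301 (decimal)
Compute 6857 + 2301 = 9158
9158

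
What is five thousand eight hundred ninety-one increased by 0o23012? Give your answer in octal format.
Convert five thousand eight hundred ninety-one (English words) → 5×1000 + 8×100 + 91 = 5891 (decimal)
Convert 0o23012 (octal) → 2×4096 + 3×512 + 1×8 + 2 = 9738 (decimal)
Compute 5891 + 9738 = 15629
Convert 15629 (decimal) → 15629 = 3×4096 + 6×512 + 4×64 + 1×8 + 5 → 0o36415 (octal)
0o36415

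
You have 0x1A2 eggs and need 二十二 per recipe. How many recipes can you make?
Convert 0x1A2 (hexadecimal) → 1×256 + 10×16 + 2 = 418 (decimal)
Convert 二十二 (Chinese numeral) → 2×10 + 2 = 22 (decimal)
Compute 418 ÷ 22 = 19
19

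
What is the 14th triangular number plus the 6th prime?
The 14th triangular number = 14×15/2 = 105
Convert the 6th prime (prime index) → 13 (decimal)
Compute 105 + 13 = 118
118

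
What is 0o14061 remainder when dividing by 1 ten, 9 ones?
Convert 0o14061 (octal) → 1×4096 + 4×512 + 6×8 + 1 = 6193 (decimal)
Convert 1 ten, 9 ones (place-value notation) → 1×10 + 9 = 19 (decimal)
Compute 6193 mod 19 = 18
18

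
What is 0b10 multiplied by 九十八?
Convert 0b10 (binary) → 2 (decimal)
Convert 九十八 (Chinese numeral) → 9×10 + 8 = 98 (decimal)
Compute 2 × 98 = 196
196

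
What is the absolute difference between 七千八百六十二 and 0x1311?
Convert 七千八百六十二 (Chinese numeral) → 7×1000 + 8×100 + 6×10 + 2 = 7862 (decimal)
Convert 0x1311 (hexadecimal) → 1×4096 + 3×256 + 1×16 + 1 = 4881 (decimal)
Compute |7862 - 4881| = 2981
2981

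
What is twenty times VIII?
Convert twenty (English words) → 20 (decimal)
Convert VIII (Roman numeral) → 5 + 1 + 1 + 1 = 8 (decimal)
Compute 20 × 8 = 160
160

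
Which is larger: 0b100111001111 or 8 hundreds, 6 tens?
Convert 0b100111001111 (binary) → 2048 + 256 + 128 + 64 + 8 + 4 + 2 + 1 = 2511 (decimal)
Convert 8 hundreds, 6 tens (place-value notation) → 8×100 + 6×10 = 860 (decimal)
Compare 2511 vs 860: larger = 2511
2511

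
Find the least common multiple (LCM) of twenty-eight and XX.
Convert twenty-eight (English words) → 28 (decimal)
Convert XX (Roman numeral) → 10 + 10 = 20 (decimal)
Compute lcm(28, 20) = 140
140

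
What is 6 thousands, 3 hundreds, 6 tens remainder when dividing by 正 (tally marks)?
Convert 6 thousands, 3 hundreds, 6 tens (place-value notation) → 6×1000 + 3×100 + 6×10 = 6360 (decimal)
Convert 正 (tally marks) → 5 (decimal)
Compute 6360 mod 5 = 0
0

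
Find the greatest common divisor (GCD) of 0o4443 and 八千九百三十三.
Convert 0o4443 (octal) → 4×512 + 4×64 + 4×8 + 3 = 2339 (decimal)
Convert 八千九百三十三 (Chinese numeral) → 8×1000 + 9×100 + 3×10 + 3 = 8933 (decimal)
Compute gcd(2339, 8933) = 1
1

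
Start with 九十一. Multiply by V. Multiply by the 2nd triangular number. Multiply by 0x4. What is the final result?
Convert 九十一 (Chinese numeral) → 9×10 + 1 = 91 (decimal)
Start: 91
Convert V (Roman numeral) → 5 (decimal)
91 × 5 = 455
Convert the 2nd triangular number (triangular index) → 2×3/2 = 3 (decimal)
455 × 3 = 1365
Convert 0x4 (hexadecimal) → 4 (decimal)
1365 × 4 = 5460
5460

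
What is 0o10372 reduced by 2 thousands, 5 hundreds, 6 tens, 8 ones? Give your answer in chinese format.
Convert 0o10372 (octal) → 1×4096 + 3×64 + 7×8 + 2 = 4346 (decimal)
Convert 2 thousands, 5 hundreds, 6 tens, 8 ones (place-value notation) → 2×1000 + 5×100 + 6×10 + 8 = 2568 (decimal)
Compute 4346 - 2568 = 1778
Convert 1778 (decimal) → 1778 = 1×1000 + 7×100 + 7×10 + 8 → 一千七百七十八 (Chinese numeral)
一千七百七十八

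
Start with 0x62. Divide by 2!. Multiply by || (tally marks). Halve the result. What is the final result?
Convert 0x62 (hexadecimal) → 6×16 + 2 = 98 (decimal)
Start: 98
Convert 2! (factorial) → 2 (decimal)
98 ÷ 2 = 49
Convert || (tally marks) → 2 (decimal)
49 × 2 = 98
98 ÷ 2 = 49
49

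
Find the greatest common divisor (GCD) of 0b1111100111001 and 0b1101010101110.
Convert 0b1111100111001 (binary) → 4096 + 2048 + 1024 + 512 + 256 + 32 + 16 + 8 + 1 = 7993 (decimal)
Convert 0b1101010101110 (binary) → 4096 + 2048 + 512 + 128 + 32 + 8 + 4 + 2 = 6830 (decimal)
Compute gcd(7993, 6830) = 1
1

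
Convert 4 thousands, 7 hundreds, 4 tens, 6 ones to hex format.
Convert 4 thousands, 7 hundreds, 4 tens, 6 ones (place-value notation) → 4×1000 + 7×100 + 4×10 + 6 = 4746 (decimal)
Convert 4746 (decimal) → 4746 = 1×4096 + 2×256 + 8×16 + 10 → 0x128A (hexadecimal)
0x128A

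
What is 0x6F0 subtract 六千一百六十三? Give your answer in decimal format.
Convert 0x6F0 (hexadecimal) → 6×256 + 15×16 = 1776 (decimal)
Convert 六千一百六十三 (Chinese numeral) → 6×1000 + 1×100 + 6×10 + 3 = 6163 (decimal)
Compute 1776 - 6163 = -4387
-4387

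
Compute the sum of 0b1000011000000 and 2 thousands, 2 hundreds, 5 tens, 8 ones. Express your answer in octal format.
Convert 0b1000011000000 (binary) → 4096 + 128 + 64 = 4288 (decimal)
Convert 2 thousands, 2 hundreds, 5 tens, 8 ones (place-value notation) → 2×1000 + 2×100 + 5×10 + 8 = 2258 (decimal)
Compute 4288 + 2258 = 6546
Convert 6546 (decimal) → 6546 = 1×4096 + 4×512 + 6×64 + 2×8 + 2 → 0o14622 (octal)
0o14622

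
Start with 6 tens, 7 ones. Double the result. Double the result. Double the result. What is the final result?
Convert 6 tens, 7 ones (place-value notation) → 6×10 + 7 = 67 (decimal)
Start: 67
67 × 2 = 134
134 × 2 = 268
268 × 2 = 536
536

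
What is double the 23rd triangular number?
The 23rd triangular number = 23×24/2 = 276
Compute 276 × 2 = 552
552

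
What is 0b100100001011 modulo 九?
Convert 0b100100001011 (binary) → 2048 + 256 + 8 + 2 + 1 = 2315 (decimal)
Convert 九 (Chinese numeral) → 9 (decimal)
Compute 2315 mod 9 = 2
2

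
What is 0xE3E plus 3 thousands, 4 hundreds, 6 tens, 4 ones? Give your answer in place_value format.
Convert 0xE3E (hexadecimal) → 14×256 + 3×16 + 14 = 3646 (decimal)
Convert 3 thousands, 4 hundreds, 6 tens, 4 ones (place-value notation) → 3×1000 + 4×100 + 6×10 + 4 = 3464 (decimal)
Compute 3646 + 3464 = 7110
Convert 7110 (decimal) → 7110 = 7×1000 + 1×100 + 1×10 → 7 thousands, 1 hundred, 1 ten (place-value notation)
7 thousands, 1 hundred, 1 ten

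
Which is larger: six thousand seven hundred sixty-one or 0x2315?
Convert six thousand seven hundred sixty-one (English words) → 6×1000 + 7×100 + 61 = 6761 (decimal)
Convert 0x2315 (hexadecimal) → 2×4096 + 3×256 + 1×16 + 5 = 8981 (decimal)
Compare 6761 vs 8981: larger = 8981
8981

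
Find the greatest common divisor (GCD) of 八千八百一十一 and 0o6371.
Convert 八千八百一十一 (Chinese numeral) → 8×1000 + 8×100 + 1×10 + 1 = 8811 (decimal)
Convert 0o6371 (octal) → 6×512 + 3×64 + 7×8 + 1 = 3321 (decimal)
Compute gcd(8811, 3321) = 9
9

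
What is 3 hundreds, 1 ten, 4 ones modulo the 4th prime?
Convert 3 hundreds, 1 ten, 4 ones (place-value notation) → 3×100 + 1×10 + 4 = 314 (decimal)
Convert the 4th prime (prime index) → 7 (decimal)
Compute 314 mod 7 = 6
6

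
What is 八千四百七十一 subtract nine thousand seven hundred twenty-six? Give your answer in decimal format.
Convert 八千四百七十一 (Chinese numeral) → 8×1000 + 4×100 + 7×10 + 1 = 8471 (decimal)
Convert nine thousand seven hundred twenty-six (English words) → 9×1000 + 7×100 + 26 = 9726 (decimal)
Compute 8471 - 9726 = -1255
-1255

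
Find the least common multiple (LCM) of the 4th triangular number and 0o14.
Convert the 4th triangular number (triangular index) → 4×5/2 = 10 (decimal)
Convert 0o14 (octal) → 1×8 + 4 = 12 (decimal)
Compute lcm(10, 12) = 60
60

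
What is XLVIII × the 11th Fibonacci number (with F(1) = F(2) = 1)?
Convert XLVIII (Roman numeral) → 40 + 5 + 1 + 1 + 1 = 48 (decimal)
Convert the 11th Fibonacci number (with F(1) = F(2) = 1) (Fibonacci index) → 1, 1, 2, 3, 5, 8, 13, 21, 34, 55, 89 → 89 (decimal)
Compute 48 × 89 = 4272
4272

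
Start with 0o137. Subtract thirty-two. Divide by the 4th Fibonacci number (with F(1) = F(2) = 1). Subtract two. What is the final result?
Convert 0o137 (octal) → 1×64 + 3×8 + 7 = 95 (decimal)
Start: 95
Convert thirty-two (English words) → 32 (decimal)
95 - 32 = 63
Convert the 4th Fibonacci number (with F(1) = F(2) = 1) (Fibonacci index) → 1, 1, 2, 3 → 3 (decimal)
63 ÷ 3 = 21
Convert two (English words) → 2 (decimal)
21 - 2 = 19
19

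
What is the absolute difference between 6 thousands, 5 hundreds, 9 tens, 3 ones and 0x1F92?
Convert 6 thousands, 5 hundreds, 9 tens, 3 ones (place-value notation) → 6×1000 + 5×100 + 9×10 + 3 = 6593 (decimal)
Convert 0x1F92 (hexadecimal) → 1×4096 + 15×256 + 9×16 + 2 = 8082 (decimal)
Compute |6593 - 8082| = 1489
1489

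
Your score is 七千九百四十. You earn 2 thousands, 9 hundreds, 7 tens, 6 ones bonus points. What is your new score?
Convert 七千九百四十 (Chinese numeral) → 7×1000 + 9×100 + 4×10 = 7940 (decimal)
Convert 2 thousands, 9 hundreds, 7 tens, 6 ones (place-value notation) → 2×1000 + 9×100 + 7×10 + 6 = 2976 (decimal)
Compute 7940 + 2976 = 10916
10916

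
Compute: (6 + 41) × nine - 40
Convert nine (English words) → 9 (decimal)
Expression in decimal: (6 + 41) × 9 - 40
Parentheses first: 6 + 41 = 47
Multiply: 47 × 9 = 423
Subtract: 423 - 40 = 383
383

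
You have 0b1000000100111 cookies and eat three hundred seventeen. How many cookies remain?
Convert 0b1000000100111 (binary) → 4096 + 32 + 4 + 2 + 1 = 4135 (decimal)
Convert three hundred seventeen (English words) → 3×100 + 17 = 317 (decimal)
Compute 4135 - 317 = 3818
3818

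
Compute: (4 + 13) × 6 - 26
Parentheses first: 4 + 13 = 17
Multiply: 17 × 6 = 102
Subtract: 102 - 26 = 76
76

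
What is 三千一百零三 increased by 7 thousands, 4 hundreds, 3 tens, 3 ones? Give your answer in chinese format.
Convert 三千一百零三 (Chinese numeral) → 3×1000 + 1×100 + 3 = 3103 (decimal)
Convert 7 thousands, 4 hundreds, 3 tens, 3 ones (place-value notation) → 7×1000 + 4×100 + 3×10 + 3 = 7433 (decimal)
Compute 3103 + 7433 = 10536
Convert 10536 (decimal) → 10536 = 1×10000 + 5×100 + 3×10 + 6 → 一万零五百三十六 (Chinese numeral)
一万零五百三十六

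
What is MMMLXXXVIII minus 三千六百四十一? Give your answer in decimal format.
Convert MMMLXXXVIII (Roman numeral) → 1000 + 1000 + 1000 + 50 + 10 + 10 + 10 + 5 + 1 + 1 + 1 = 3088 (decimal)
Convert 三千六百四十一 (Chinese numeral) → 3×1000 + 6×100 + 4×10 + 1 = 3641 (decimal)
Compute 3088 - 3641 = -553
-553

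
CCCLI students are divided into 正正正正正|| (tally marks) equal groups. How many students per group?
Convert CCCLI (Roman numeral) → 100 + 100 + 100 + 50 + 1 = 351 (decimal)
Convert 正正正正正|| (tally marks) → 5 + 5 + 5 + 5 + 5 + 2 = 27 (decimal)
Compute 351 ÷ 27 = 13
13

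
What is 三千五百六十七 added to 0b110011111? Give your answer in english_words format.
Convert 三千五百六十七 (Chinese numeral) → 3×1000 + 5×100 + 6×10 + 7 = 3567 (decimal)
Convert 0b110011111 (binary) → 256 + 128 + 16 + 8 + 4 + 2 + 1 = 415 (decimal)
Compute 3567 + 415 = 3982
Convert 3982 (decimal) → 3982 = 3×1000 + 9×100 + 82 → three thousand nine hundred eighty-two (English words)
three thousand nine hundred eighty-two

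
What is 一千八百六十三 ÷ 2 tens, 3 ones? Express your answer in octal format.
Convert 一千八百六十三 (Chinese numeral) → 1×1000 + 8×100 + 6×10 + 3 = 1863 (decimal)
Convert 2 tens, 3 ones (place-value notation) → 2×10 + 3 = 23 (decimal)
Compute 1863 ÷ 23 = 81
Convert 81 (decimal) → 81 = 1×64 + 2×8 + 1 → 0o121 (octal)
0o121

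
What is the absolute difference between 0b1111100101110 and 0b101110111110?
Convert 0b1111100101110 (binary) → 4096 + 2048 + 1024 + 512 + 256 + 32 + 8 + 4 + 2 = 7982 (decimal)
Convert 0b101110111110 (binary) → 2048 + 512 + 256 + 128 + 32 + 16 + 8 + 4 + 2 = 3006 (decimal)
Compute |7982 - 3006| = 4976
4976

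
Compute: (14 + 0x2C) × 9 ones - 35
Convert 0x2C (hexadecimal) → 2×16 + 12 = 44 (decimal)
Convert 9 ones (place-value notation) → 9 (decimal)
Expression in decimal: (14 + 44) × 9 - 35
Parentheses first: 14 + 44 = 58
Multiply: 58 × 9 = 522
Subtract: 522 - 35 = 487
487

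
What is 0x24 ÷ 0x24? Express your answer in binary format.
Convert 0x24 (hexadecimal) → 2×16 + 4 = 36 (decimal)
Convert 0x24 (hexadecimal) → 2×16 + 4 = 36 (decimal)
Compute 36 ÷ 36 = 1
Convert 1 (decimal) → 0b1 (binary)
0b1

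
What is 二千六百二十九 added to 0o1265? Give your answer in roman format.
Convert 二千六百二十九 (Chinese numeral) → 2×1000 + 6×100 + 2×10 + 9 = 2629 (decimal)
Convert 0o1265 (octal) → 1×512 + 2×64 + 6×8 + 5 = 693 (decimal)
Compute 2629 + 693 = 3322
Convert 3322 (decimal) → 3322 = 1000 + 1000 + 1000 + 100 + 100 + 100 + 10 + 10 + 1 + 1 → MMMCCCXXII (Roman numeral)
MMMCCCXXII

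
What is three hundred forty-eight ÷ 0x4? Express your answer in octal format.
Convert three hundred forty-eight (English words) → 3×100 + 48 = 348 (decimal)
Convert 0x4 (hexadecimal) → 4 (decimal)
Compute 348 ÷ 4 = 87
Convert 87 (decimal) → 87 = 1×64 + 2×8 + 7 → 0o127 (octal)
0o127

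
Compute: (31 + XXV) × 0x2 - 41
Convert XXV (Roman numeral) → 10 + 10 + 5 = 25 (decimal)
Convert 0x2 (hexadecimal) → 2 (decimal)
Expression in decimal: (31 + 25) × 2 - 41
Parentheses first: 31 + 25 = 56
Multiply: 56 × 2 = 112
Subtract: 112 - 41 = 71
71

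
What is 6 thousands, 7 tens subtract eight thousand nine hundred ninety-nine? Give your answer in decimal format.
Convert 6 thousands, 7 tens (place-value notation) → 6×1000 + 7×10 = 6070 (decimal)
Convert eight thousand nine hundred ninety-nine (English words) → 8×1000 + 9×100 + 99 = 8999 (decimal)
Compute 6070 - 8999 = -2929
-2929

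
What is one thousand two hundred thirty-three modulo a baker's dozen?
Convert one thousand two hundred thirty-three (English words) → 1×1000 + 2×100 + 33 = 1233 (decimal)
Convert a baker's dozen (colloquial) → 13 (decimal)
Compute 1233 mod 13 = 11
11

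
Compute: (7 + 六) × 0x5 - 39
Convert 六 (Chinese numeral) → 6 (decimal)
Convert 0x5 (hexadecimal) → 5 (decimal)
Expression in decimal: (7 + 6) × 5 - 39
Parentheses first: 7 + 6 = 13
Multiply: 13 × 5 = 65
Subtract: 65 - 39 = 26
26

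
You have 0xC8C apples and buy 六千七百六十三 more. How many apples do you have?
Convert 0xC8C (hexadecimal) → 12×256 + 8×16 + 12 = 3212 (decimal)
Convert 六千七百六十三 (Chinese numeral) → 6×1000 + 7×100 + 6×10 + 3 = 6763 (decimal)
Compute 3212 + 6763 = 9975
9975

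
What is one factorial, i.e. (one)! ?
Convert one (English words) → 1 (decimal)
Compute 1! = 1
1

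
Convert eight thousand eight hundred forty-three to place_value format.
Convert eight thousand eight hundred forty-three (English words) → 8×1000 + 8×100 + 43 = 8843 (decimal)
Convert 8843 (decimal) → 8843 = 8×1000 + 8×100 + 4×10 + 3 → 8 thousands, 8 hundreds, 4 tens, 3 ones (place-value notation)
8 thousands, 8 hundreds, 4 tens, 3 ones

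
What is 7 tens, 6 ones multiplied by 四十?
Convert 7 tens, 6 ones (place-value notation) → 7×10 + 6 = 76 (decimal)
Convert 四十 (Chinese numeral) → 4×10 = 40 (decimal)
Compute 76 × 40 = 3040
3040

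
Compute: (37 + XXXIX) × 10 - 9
Convert XXXIX (Roman numeral) → 10 + 10 + 10 + 9 = 39 (decimal)
Expression in decimal: (37 + 39) × 10 - 9
Parentheses first: 37 + 39 = 76
Multiply: 76 × 10 = 760
Subtract: 760 - 9 = 751
751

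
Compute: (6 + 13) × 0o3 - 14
Convert 0o3 (octal) → 3 (decimal)
Expression in decimal: (6 + 13) × 3 - 14
Parentheses first: 6 + 13 = 19
Multiply: 19 × 3 = 57
Subtract: 57 - 14 = 43
43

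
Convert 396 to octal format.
Convert 396 (decimal) → 396 = 6×64 + 1×8 + 4 → 0o614 (octal)
0o614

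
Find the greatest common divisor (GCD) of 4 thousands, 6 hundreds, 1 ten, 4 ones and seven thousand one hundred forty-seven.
Convert 4 thousands, 6 hundreds, 1 ten, 4 ones (place-value notation) → 4×1000 + 6×100 + 1×10 + 4 = 4614 (decimal)
Convert seven thousand one hundred forty-seven (English words) → 7×1000 + 1×100 + 47 = 7147 (decimal)
Compute gcd(4614, 7147) = 1
1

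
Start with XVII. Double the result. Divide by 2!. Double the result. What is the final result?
Convert XVII (Roman numeral) → 10 + 5 + 1 + 1 = 17 (decimal)
Start: 17
17 × 2 = 34
Convert 2! (factorial) → 2 (decimal)
34 ÷ 2 = 17
17 × 2 = 34
34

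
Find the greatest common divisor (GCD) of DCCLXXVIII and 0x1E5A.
Convert DCCLXXVIII (Roman numeral) → 500 + 100 + 100 + 50 + 10 + 10 + 5 + 1 + 1 + 1 = 778 (decimal)
Convert 0x1E5A (hexadecimal) → 1×4096 + 14×256 + 5×16 + 10 = 7770 (decimal)
Compute gcd(778, 7770) = 2
2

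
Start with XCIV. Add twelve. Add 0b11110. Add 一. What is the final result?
Convert XCIV (Roman numeral) → 90 + 4 = 94 (decimal)
Start: 94
Convert twelve (English words) → 12 (decimal)
94 + 12 = 106
Convert 0b11110 (binary) → 16 + 8 + 4 + 2 = 30 (decimal)
106 + 30 = 136
Convert 一 (Chinese numeral) → 1 (decimal)
136 + 1 = 137
137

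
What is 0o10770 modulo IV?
Convert 0o10770 (octal) → 1×4096 + 7×64 + 7×8 = 4600 (decimal)
Convert IV (Roman numeral) → 4 (decimal)
Compute 4600 mod 4 = 0
0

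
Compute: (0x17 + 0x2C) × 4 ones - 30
Convert 0x17 (hexadecimal) → 1×16 + 7 = 23 (decimal)
Convert 0x2C (hexadecimal) → 2×16 + 12 = 44 (decimal)
Convert 4 ones (place-value notation) → 4 (decimal)
Expression in decimal: (23 + 44) × 4 - 30
Parentheses first: 23 + 44 = 67
Multiply: 67 × 4 = 268
Subtract: 268 - 30 = 238
238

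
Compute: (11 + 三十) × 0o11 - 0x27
Convert 三十 (Chinese numeral) → 3×10 = 30 (decimal)
Convert 0o11 (octal) → 1×8 + 1 = 9 (decimal)
Convert 0x27 (hexadecimal) → 2×16 + 7 = 39 (decimal)
Expression in decimal: (11 + 30) × 9 - 39
Parentheses first: 11 + 30 = 41
Multiply: 41 × 9 = 369
Subtract: 369 - 39 = 330
330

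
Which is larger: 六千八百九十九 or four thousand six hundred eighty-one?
Convert 六千八百九十九 (Chinese numeral) → 6×1000 + 8×100 + 9×10 + 9 = 6899 (decimal)
Convert four thousand six hundred eighty-one (English words) → 4×1000 + 6×100 + 81 = 4681 (decimal)
Compare 6899 vs 4681: larger = 6899
6899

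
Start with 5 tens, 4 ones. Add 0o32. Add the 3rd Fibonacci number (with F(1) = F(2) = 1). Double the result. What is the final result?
Convert 5 tens, 4 ones (place-value notation) → 5×10 + 4 = 54 (decimal)
Start: 54
Convert 0o32 (octal) → 3×8 + 2 = 26 (decimal)
54 + 26 = 80
Convert the 3rd Fibonacci number (with F(1) = F(2) = 1) (Fibonacci index) → 1, 1, 2 → 2 (decimal)
80 + 2 = 82
82 × 2 = 164
164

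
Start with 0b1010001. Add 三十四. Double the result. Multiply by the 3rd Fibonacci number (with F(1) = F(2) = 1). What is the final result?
Convert 0b1010001 (binary) → 64 + 16 + 1 = 81 (decimal)
Start: 81
Convert 三十四 (Chinese numeral) → 3×10 + 4 = 34 (decimal)
81 + 34 = 115
115 × 2 = 230
Convert the 3rd Fibonacci number (with F(1) = F(2) = 1) (Fibonacci index) → 1, 1, 2 → 2 (decimal)
230 × 2 = 460
460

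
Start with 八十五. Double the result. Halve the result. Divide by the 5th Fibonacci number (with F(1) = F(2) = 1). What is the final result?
Convert 八十五 (Chinese numeral) → 8×10 + 5 = 85 (decimal)
Start: 85
85 × 2 = 170
170 ÷ 2 = 85
Convert the 5th Fibonacci number (with F(1) = F(2) = 1) (Fibonacci index) → 1, 1, 2, 3, 5 → 5 (decimal)
85 ÷ 5 = 17
17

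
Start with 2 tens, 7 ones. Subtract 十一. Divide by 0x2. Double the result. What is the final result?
Convert 2 tens, 7 ones (place-value notation) → 2×10 + 7 = 27 (decimal)
Start: 27
Convert 十一 (Chinese numeral) → 1×10 + 1 = 11 (decimal)
27 - 11 = 16
Convert 0x2 (hexadecimal) → 2 (decimal)
16 ÷ 2 = 8
8 × 2 = 16
16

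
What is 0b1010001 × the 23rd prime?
Convert 0b1010001 (binary) → 64 + 16 + 1 = 81 (decimal)
Convert the 23rd prime (prime index) → 83 (decimal)
Compute 81 × 83 = 6723
6723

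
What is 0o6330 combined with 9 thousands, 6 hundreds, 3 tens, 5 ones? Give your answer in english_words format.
Convert 0o6330 (octal) → 6×512 + 3×64 + 3×8 = 3288 (decimal)
Convert 9 thousands, 6 hundreds, 3 tens, 5 ones (place-value notation) → 9×1000 + 6×100 + 3×10 + 5 = 9635 (decimal)
Compute 3288 + 9635 = 12923
Convert 12923 (decimal) → 12923 = 12×1000 + 9×100 + 23 → twelve thousand nine hundred twenty-three (English words)
twelve thousand nine hundred twenty-three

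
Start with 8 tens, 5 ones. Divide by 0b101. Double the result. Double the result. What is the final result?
Convert 8 tens, 5 ones (place-value notation) → 8×10 + 5 = 85 (decimal)
Start: 85
Convert 0b101 (binary) → 4 + 1 = 5 (decimal)
85 ÷ 5 = 17
17 × 2 = 34
34 × 2 = 68
68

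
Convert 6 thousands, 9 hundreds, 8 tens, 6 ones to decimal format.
Convert 6 thousands, 9 hundreds, 8 tens, 6 ones (place-value notation) → 6×1000 + 9×100 + 8×10 + 6 = 6986 (decimal)
6986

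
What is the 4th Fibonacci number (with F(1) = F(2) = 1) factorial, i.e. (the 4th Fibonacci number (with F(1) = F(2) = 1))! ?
Convert the 4th Fibonacci number (with F(1) = F(2) = 1) (Fibonacci index) → 1, 1, 2, 3 → 3 (decimal)
Compute 3! = 6
6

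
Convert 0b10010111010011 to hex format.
Convert 0b10010111010011 (binary) → 8192 + 1024 + 256 + 128 + 64 + 16 + 2 + 1 = 9683 (decimal)
Convert 9683 (decimal) → 9683 = 2×4096 + 5×256 + 13×16 + 3 → 0x25D3 (hexadecimal)
0x25D3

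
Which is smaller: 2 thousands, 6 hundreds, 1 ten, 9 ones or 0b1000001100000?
Convert 2 thousands, 6 hundreds, 1 ten, 9 ones (place-value notation) → 2×1000 + 6×100 + 1×10 + 9 = 2619 (decimal)
Convert 0b1000001100000 (binary) → 4096 + 64 + 32 = 4192 (decimal)
Compare 2619 vs 4192: smaller = 2619
2619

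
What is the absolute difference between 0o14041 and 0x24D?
Convert 0o14041 (octal) → 1×4096 + 4×512 + 4×8 + 1 = 6177 (decimal)
Convert 0x24D (hexadecimal) → 2×256 + 4×16 + 13 = 589 (decimal)
Compute |6177 - 589| = 5588
5588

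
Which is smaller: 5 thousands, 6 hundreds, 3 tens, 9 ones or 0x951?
Convert 5 thousands, 6 hundreds, 3 tens, 9 ones (place-value notation) → 5×1000 + 6×100 + 3×10 + 9 = 5639 (decimal)
Convert 0x951 (hexadecimal) → 9×256 + 5×16 + 1 = 2385 (decimal)
Compare 5639 vs 2385: smaller = 2385
2385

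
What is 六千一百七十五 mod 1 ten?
Convert 六千一百七十五 (Chinese numeral) → 6×1000 + 1×100 + 7×10 + 5 = 6175 (decimal)
Convert 1 ten (place-value notation) → 1×10 = 10 (decimal)
Compute 6175 mod 10 = 5
5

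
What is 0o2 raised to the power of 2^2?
Convert 0o2 (octal) → 2 (decimal)
Convert 2^2 (power) → 4 (decimal)
Compute 2 ^ 4 = 16
16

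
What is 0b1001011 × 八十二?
Convert 0b1001011 (binary) → 64 + 8 + 2 + 1 = 75 (decimal)
Convert 八十二 (Chinese numeral) → 8×10 + 2 = 82 (decimal)
Compute 75 × 82 = 6150
6150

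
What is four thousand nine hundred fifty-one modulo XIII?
Convert four thousand nine hundred fifty-one (English words) → 4×1000 + 9×100 + 51 = 4951 (decimal)
Convert XIII (Roman numeral) → 10 + 1 + 1 + 1 = 13 (decimal)
Compute 4951 mod 13 = 11
11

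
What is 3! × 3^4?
Convert 3! (factorial) → 6 (decimal)
Convert 3^4 (power) → 81 (decimal)
Compute 6 × 81 = 486
486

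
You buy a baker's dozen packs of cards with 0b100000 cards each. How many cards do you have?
Convert 0b100000 (binary) → 32 (decimal)
Convert a baker's dozen (colloquial) → 13 (decimal)
Compute 32 × 13 = 416
416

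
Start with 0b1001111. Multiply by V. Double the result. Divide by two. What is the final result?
Convert 0b1001111 (binary) → 64 + 8 + 4 + 2 + 1 = 79 (decimal)
Start: 79
Convert V (Roman numeral) → 5 (decimal)
79 × 5 = 395
395 × 2 = 790
Convert two (English words) → 2 (decimal)
790 ÷ 2 = 395
395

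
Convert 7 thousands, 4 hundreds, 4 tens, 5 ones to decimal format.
Convert 7 thousands, 4 hundreds, 4 tens, 5 ones (place-value notation) → 7×1000 + 4×100 + 4×10 + 5 = 7445 (decimal)
7445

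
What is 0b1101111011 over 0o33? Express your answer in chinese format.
Convert 0b1101111011 (binary) → 512 + 256 + 64 + 32 + 16 + 8 + 2 + 1 = 891 (decimal)
Convert 0o33 (octal) → 3×8 + 3 = 27 (decimal)
Compute 891 ÷ 27 = 33
Convert 33 (decimal) → 33 = 3×10 + 3 → 三十三 (Chinese numeral)
三十三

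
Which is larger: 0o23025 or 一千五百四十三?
Convert 0o23025 (octal) → 2×4096 + 3×512 + 2×8 + 5 = 9749 (decimal)
Convert 一千五百四十三 (Chinese numeral) → 1×1000 + 5×100 + 4×10 + 3 = 1543 (decimal)
Compare 9749 vs 1543: larger = 9749
9749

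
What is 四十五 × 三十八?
Convert 四十五 (Chinese numeral) → 4×10 + 5 = 45 (decimal)
Convert 三十八 (Chinese numeral) → 3×10 + 8 = 38 (decimal)
Compute 45 × 38 = 1710
1710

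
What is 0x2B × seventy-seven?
Convert 0x2B (hexadecimal) → 2×16 + 11 = 43 (decimal)
Convert seventy-seven (English words) → 77 (decimal)
Compute 43 × 77 = 3311
3311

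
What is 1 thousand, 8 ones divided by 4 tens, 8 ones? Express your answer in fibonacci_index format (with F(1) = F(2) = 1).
Convert 1 thousand, 8 ones (place-value notation) → 1×1000 + 8 = 1008 (decimal)
Convert 4 tens, 8 ones (place-value notation) → 4×10 + 8 = 48 (decimal)
Compute 1008 ÷ 48 = 21
Convert 21 (decimal) → 1, 1, 2, 3, 5, 8, 13, 21 → the 8th Fibonacci number (Fibonacci index)
the 8th Fibonacci number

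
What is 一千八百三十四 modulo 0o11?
Convert 一千八百三十四 (Chinese numeral) → 1×1000 + 8×100 + 3×10 + 4 = 1834 (decimal)
Convert 0o11 (octal) → 1×8 + 1 = 9 (decimal)
Compute 1834 mod 9 = 7
7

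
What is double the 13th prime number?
The 13th prime number = 41
Compute 41 × 2 = 82
82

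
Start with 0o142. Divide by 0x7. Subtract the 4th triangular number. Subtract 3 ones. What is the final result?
Convert 0o142 (octal) → 1×64 + 4×8 + 2 = 98 (decimal)
Start: 98
Convert 0x7 (hexadecimal) → 7 (decimal)
98 ÷ 7 = 14
Convert the 4th triangular number (triangular index) → 4×5/2 = 10 (decimal)
14 - 10 = 4
Convert 3 ones (place-value notation) → 3 (decimal)
4 - 3 = 1
1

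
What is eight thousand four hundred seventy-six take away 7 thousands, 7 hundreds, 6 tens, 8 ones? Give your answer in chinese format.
Convert eight thousand four hundred seventy-six (English words) → 8×1000 + 4×100 + 76 = 8476 (decimal)
Convert 7 thousands, 7 hundreds, 6 tens, 8 ones (place-value notation) → 7×1000 + 7×100 + 6×10 + 8 = 7768 (decimal)
Compute 8476 - 7768 = 708
Convert 708 (decimal) → 708 = 7×100 + 8 → 七百零八 (Chinese numeral)
七百零八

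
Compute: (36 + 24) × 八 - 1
Convert 八 (Chinese numeral) → 8 (decimal)
Expression in decimal: (36 + 24) × 8 - 1
Parentheses first: 36 + 24 = 60
Multiply: 60 × 8 = 480
Subtract: 480 - 1 = 479
479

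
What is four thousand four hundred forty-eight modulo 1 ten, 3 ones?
Convert four thousand four hundred forty-eight (English words) → 4×1000 + 4×100 + 48 = 4448 (decimal)
Convert 1 ten, 3 ones (place-value notation) → 1×10 + 3 = 13 (decimal)
Compute 4448 mod 13 = 2
2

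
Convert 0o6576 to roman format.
Convert 0o6576 (octal) → 6×512 + 5×64 + 7×8 + 6 = 3454 (decimal)
Convert 3454 (decimal) → 3454 = 1000 + 1000 + 1000 + 400 + 50 + 4 → MMMCDLIV (Roman numeral)
MMMCDLIV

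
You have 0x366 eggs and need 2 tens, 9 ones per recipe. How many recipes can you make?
Convert 0x366 (hexadecimal) → 3×256 + 6×16 + 6 = 870 (decimal)
Convert 2 tens, 9 ones (place-value notation) → 2×10 + 9 = 29 (decimal)
Compute 870 ÷ 29 = 30
30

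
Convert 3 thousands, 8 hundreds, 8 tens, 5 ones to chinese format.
Convert 3 thousands, 8 hundreds, 8 tens, 5 ones (place-value notation) → 3×1000 + 8×100 + 8×10 + 5 = 3885 (decimal)
Convert 3885 (decimal) → 3885 = 3×1000 + 8×100 + 8×10 + 5 → 三千八百八十五 (Chinese numeral)
三千八百八十五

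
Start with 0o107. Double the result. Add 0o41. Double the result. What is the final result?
Convert 0o107 (octal) → 1×64 + 7 = 71 (decimal)
Start: 71
71 × 2 = 142
Convert 0o41 (octal) → 4×8 + 1 = 33 (decimal)
142 + 33 = 175
175 × 2 = 350
350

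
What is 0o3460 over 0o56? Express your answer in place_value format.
Convert 0o3460 (octal) → 3×512 + 4×64 + 6×8 = 1840 (decimal)
Convert 0o56 (octal) → 5×8 + 6 = 46 (decimal)
Compute 1840 ÷ 46 = 40
Convert 40 (decimal) → 40 = 4×10 → 4 tens (place-value notation)
4 tens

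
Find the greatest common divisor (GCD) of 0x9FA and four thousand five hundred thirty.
Convert 0x9FA (hexadecimal) → 9×256 + 15×16 + 10 = 2554 (decimal)
Convert four thousand five hundred thirty (English words) → 4×1000 + 5×100 + 30 = 4530 (decimal)
Compute gcd(2554, 4530) = 2
2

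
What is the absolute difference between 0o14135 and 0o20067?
Convert 0o14135 (octal) → 1×4096 + 4×512 + 1×64 + 3×8 + 5 = 6237 (decimal)
Convert 0o20067 (octal) → 2×4096 + 6×8 + 7 = 8247 (decimal)
Compute |6237 - 8247| = 2010
2010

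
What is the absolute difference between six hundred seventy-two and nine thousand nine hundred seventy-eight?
Convert six hundred seventy-two (English words) → 6×100 + 72 = 672 (decimal)
Convert nine thousand nine hundred seventy-eight (English words) → 9×1000 + 9×100 + 78 = 9978 (decimal)
Compute |672 - 9978| = 9306
9306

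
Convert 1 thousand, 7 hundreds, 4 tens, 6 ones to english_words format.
Convert 1 thousand, 7 hundreds, 4 tens, 6 ones (place-value notation) → 1×1000 + 7×100 + 4×10 + 6 = 1746 (decimal)
Convert 1746 (decimal) → 1746 = 1×1000 + 7×100 + 46 → one thousand seven hundred forty-six (English words)
one thousand seven hundred forty-six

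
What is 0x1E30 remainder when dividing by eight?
Convert 0x1E30 (hexadecimal) → 1×4096 + 14×256 + 3×16 = 7728 (decimal)
Convert eight (English words) → 8 (decimal)
Compute 7728 mod 8 = 0
0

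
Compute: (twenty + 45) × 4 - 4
Convert twenty (English words) → 20 (decimal)
Expression in decimal: (20 + 45) × 4 - 4
Parentheses first: 20 + 45 = 65
Multiply: 65 × 4 = 260
Subtract: 260 - 4 = 256
256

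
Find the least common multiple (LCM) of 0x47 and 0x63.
Convert 0x47 (hexadecimal) → 4×16 + 7 = 71 (decimal)
Convert 0x63 (hexadecimal) → 6×16 + 3 = 99 (decimal)
Compute lcm(71, 99) = 7029
7029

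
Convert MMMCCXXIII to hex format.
Convert MMMCCXXIII (Roman numeral) → 1000 + 1000 + 1000 + 100 + 100 + 10 + 10 + 1 + 1 + 1 = 3223 (decimal)
Convert 3223 (decimal) → 3223 = 12×256 + 9×16 + 7 → 0xC97 (hexadecimal)
0xC97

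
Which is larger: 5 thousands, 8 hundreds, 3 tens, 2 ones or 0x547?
Convert 5 thousands, 8 hundreds, 3 tens, 2 ones (place-value notation) → 5×1000 + 8×100 + 3×10 + 2 = 5832 (decimal)
Convert 0x547 (hexadecimal) → 5×256 + 4×16 + 7 = 1351 (decimal)
Compare 5832 vs 1351: larger = 5832
5832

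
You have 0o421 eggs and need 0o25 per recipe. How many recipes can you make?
Convert 0o421 (octal) → 4×64 + 2×8 + 1 = 273 (decimal)
Convert 0o25 (octal) → 2×8 + 5 = 21 (decimal)
Compute 273 ÷ 21 = 13
13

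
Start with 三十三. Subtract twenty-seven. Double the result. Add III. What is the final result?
Convert 三十三 (Chinese numeral) → 3×10 + 3 = 33 (decimal)
Start: 33
Convert twenty-seven (English words) → 27 (decimal)
33 - 27 = 6
6 × 2 = 12
Convert III (Roman numeral) → 1 + 1 + 1 = 3 (decimal)
12 + 3 = 15
15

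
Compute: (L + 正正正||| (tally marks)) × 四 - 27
Convert L (Roman numeral) → 50 (decimal)
Convert 正正正||| (tally marks) → 5 + 5 + 5 + 3 = 18 (decimal)
Convert 四 (Chinese numeral) → 4 (decimal)
Expression in decimal: (50 + 18) × 4 - 27
Parentheses first: 50 + 18 = 68
Multiply: 68 × 4 = 272
Subtract: 272 - 27 = 245
245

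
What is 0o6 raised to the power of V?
Convert 0o6 (octal) → 6 (decimal)
Convert V (Roman numeral) → 5 (decimal)
Compute 6 ^ 5 = 7776
7776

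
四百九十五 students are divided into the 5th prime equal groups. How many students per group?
Convert 四百九十五 (Chinese numeral) → 4×100 + 9×10 + 5 = 495 (decimal)
Convert the 5th prime (prime index) → 11 (decimal)
Compute 495 ÷ 11 = 45
45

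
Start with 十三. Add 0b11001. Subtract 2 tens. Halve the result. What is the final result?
Convert 十三 (Chinese numeral) → 1×10 + 3 = 13 (decimal)
Start: 13
Convert 0b11001 (binary) → 16 + 8 + 1 = 25 (decimal)
13 + 25 = 38
Convert 2 tens (place-value notation) → 2×10 = 20 (decimal)
38 - 20 = 18
18 ÷ 2 = 9
9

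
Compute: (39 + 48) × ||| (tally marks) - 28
Convert ||| (tally marks) → 3 (decimal)
Expression in decimal: (39 + 48) × 3 - 28
Parentheses first: 39 + 48 = 87
Multiply: 87 × 3 = 261
Subtract: 261 - 28 = 233
233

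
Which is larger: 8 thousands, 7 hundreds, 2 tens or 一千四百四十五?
Convert 8 thousands, 7 hundreds, 2 tens (place-value notation) → 8×1000 + 7×100 + 2×10 = 8720 (decimal)
Convert 一千四百四十五 (Chinese numeral) → 1×1000 + 4×100 + 4×10 + 5 = 1445 (decimal)
Compare 8720 vs 1445: larger = 8720
8720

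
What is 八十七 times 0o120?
Convert 八十七 (Chinese numeral) → 8×10 + 7 = 87 (decimal)
Convert 0o120 (octal) → 1×64 + 2×8 = 80 (decimal)
Compute 87 × 80 = 6960
6960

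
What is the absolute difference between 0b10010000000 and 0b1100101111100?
Convert 0b10010000000 (binary) → 1024 + 128 = 1152 (decimal)
Convert 0b1100101111100 (binary) → 4096 + 2048 + 256 + 64 + 32 + 16 + 8 + 4 = 6524 (decimal)
Compute |1152 - 6524| = 5372
5372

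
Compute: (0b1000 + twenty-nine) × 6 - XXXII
Convert 0b1000 (binary) → 8 (decimal)
Convert twenty-nine (English words) → 29 (decimal)
Convert XXXII (Roman numeral) → 10 + 10 + 10 + 1 + 1 = 32 (decimal)
Expression in decimal: (8 + 29) × 6 - 32
Parentheses first: 8 + 29 = 37
Multiply: 37 × 6 = 222
Subtract: 222 - 32 = 190
190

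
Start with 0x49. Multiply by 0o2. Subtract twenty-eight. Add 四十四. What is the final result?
Convert 0x49 (hexadecimal) → 4×16 + 9 = 73 (decimal)
Start: 73
Convert 0o2 (octal) → 2 (decimal)
73 × 2 = 146
Convert twenty-eight (English words) → 28 (decimal)
146 - 28 = 118
Convert 四十四 (Chinese numeral) → 4×10 + 4 = 44 (decimal)
118 + 44 = 162
162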